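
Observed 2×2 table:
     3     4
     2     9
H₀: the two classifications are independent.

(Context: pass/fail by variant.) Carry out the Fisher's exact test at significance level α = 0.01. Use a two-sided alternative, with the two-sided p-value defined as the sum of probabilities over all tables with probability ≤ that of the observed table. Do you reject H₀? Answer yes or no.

reject H₀: no

Margins: r₁=7, r₂=11, c₁=5, c₂=13, n=18
p_obs = C(7,3)·C(11,2)/C(18,5); sum pmf over tables with pmf ≤ p_obs
p-value (two-sided) = 0.32598
At α=0.01: p ≥ α → fail to reject H₀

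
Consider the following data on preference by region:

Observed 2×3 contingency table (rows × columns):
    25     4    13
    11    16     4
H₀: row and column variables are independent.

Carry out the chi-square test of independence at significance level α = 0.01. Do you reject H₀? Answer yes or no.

Row totals [42, 31], col totals [36, 20, 17], n=73
χ² = (25−20.71)²/20.71 + (4−11.51)²/11.51 + (13−9.78)²/9.78 + (11−15.29)²/15.29 + (16−8.49)²/8.49 + (4−7.22)²/7.22 = 16.1176
df = 2
p-value (upper-tail) = 0.00032
At α=0.01: p < α → reject H₀

reject H₀: yes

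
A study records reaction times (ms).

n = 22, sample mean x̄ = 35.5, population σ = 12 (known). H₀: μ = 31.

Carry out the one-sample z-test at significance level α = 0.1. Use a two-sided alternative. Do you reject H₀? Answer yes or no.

reject H₀: yes

SE = σ/√n = 12/√22 = 2.5584
z = (x̄−μ₀)/SE = (35.5−31)/2.5584 = 1.7589
p-value (two-sided) = 0.07859
At α=0.1: p < α → reject H₀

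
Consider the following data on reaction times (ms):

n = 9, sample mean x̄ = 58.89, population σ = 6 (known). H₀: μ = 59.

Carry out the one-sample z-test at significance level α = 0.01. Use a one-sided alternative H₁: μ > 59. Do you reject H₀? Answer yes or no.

SE = σ/√n = 6/√9 = 2.0000
z = (x̄−μ₀)/SE = (58.89−59)/2.0000 = -0.0550
p-value (one-sided, H₁ greater) = 0.52193
At α=0.01: p ≥ α → fail to reject H₀

reject H₀: no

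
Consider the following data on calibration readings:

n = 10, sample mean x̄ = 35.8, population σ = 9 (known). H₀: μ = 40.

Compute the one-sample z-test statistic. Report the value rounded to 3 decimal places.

test statistic = -1.476

SE = σ/√n = 9/√10 = 2.8460
z = (x̄−μ₀)/SE = (35.8−40)/2.8460 = -1.4757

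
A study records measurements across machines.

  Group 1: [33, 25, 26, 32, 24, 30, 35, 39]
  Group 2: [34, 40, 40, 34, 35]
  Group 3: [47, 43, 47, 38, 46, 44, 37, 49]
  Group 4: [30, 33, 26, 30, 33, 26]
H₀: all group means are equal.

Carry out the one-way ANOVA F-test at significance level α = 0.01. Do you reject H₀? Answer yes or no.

Group means [30.50, 36.60, 43.88, 29.67], grand mean 35.407
SSB = Σnᵢ(x̄ᵢ−x̄)² = 971.110; SSW = ΣΣ(x−x̄ᵢ)² = 415.408
MSB = 971.110/3 = 323.7034; MSW = 415.408/23 = 18.0612
F = MSB/MSW = 17.9226
df = (3, 23)
p-value (upper-tail) = 0.00000
At α=0.01: p < α → reject H₀

reject H₀: yes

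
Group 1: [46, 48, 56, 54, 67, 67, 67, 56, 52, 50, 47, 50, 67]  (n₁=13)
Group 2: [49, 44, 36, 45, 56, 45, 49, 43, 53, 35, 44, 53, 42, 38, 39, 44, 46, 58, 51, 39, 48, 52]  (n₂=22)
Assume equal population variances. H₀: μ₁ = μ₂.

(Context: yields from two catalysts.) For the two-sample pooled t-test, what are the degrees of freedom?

degrees of freedom = 33

df = n₁ + n₂ − 2 = 13 + 22 − 2 = 33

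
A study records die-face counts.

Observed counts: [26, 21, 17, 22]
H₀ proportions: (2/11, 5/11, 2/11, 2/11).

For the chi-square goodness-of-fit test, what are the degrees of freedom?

degrees of freedom = 3

df = k − 1 = 4 − 1 = 3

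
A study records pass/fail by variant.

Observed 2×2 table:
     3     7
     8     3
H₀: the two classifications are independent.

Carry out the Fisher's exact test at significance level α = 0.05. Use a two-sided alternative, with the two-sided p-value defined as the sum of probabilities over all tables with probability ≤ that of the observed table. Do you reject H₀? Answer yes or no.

reject H₀: no

Margins: r₁=10, r₂=11, c₁=11, c₂=10, n=21
p_obs = C(10,3)·C(11,8)/C(21,11); sum pmf over tables with pmf ≤ p_obs
p-value (two-sided) = 0.08611
At α=0.05: p ≥ α → fail to reject H₀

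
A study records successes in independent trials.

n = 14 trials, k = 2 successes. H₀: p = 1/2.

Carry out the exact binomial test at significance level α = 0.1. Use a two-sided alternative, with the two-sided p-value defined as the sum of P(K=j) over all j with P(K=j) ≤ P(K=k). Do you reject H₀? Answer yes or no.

reject H₀: yes

Exact binomial: n=14, k=2, p₀=1/2=0.5000
P(X=j) = C(n,j)·p₀^j·(1−p₀)^(n−j); p = Σ P(X=j) over j with P(X=j) ≤ P(X=2)
p-value (two-sided) = 0.01294
At α=0.1: p < α → reject H₀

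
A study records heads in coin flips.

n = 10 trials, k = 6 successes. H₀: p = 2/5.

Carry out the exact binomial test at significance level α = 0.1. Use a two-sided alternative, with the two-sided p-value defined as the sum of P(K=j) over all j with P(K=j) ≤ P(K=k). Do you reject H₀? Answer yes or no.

reject H₀: no

Exact binomial: n=10, k=6, p₀=2/5=0.4000
P(X=j) = C(n,j)·p₀^j·(1−p₀)^(n−j); p = Σ P(X=j) over j with P(X=j) ≤ P(X=6)
p-value (two-sided) = 0.21260
At α=0.1: p ≥ α → fail to reject H₀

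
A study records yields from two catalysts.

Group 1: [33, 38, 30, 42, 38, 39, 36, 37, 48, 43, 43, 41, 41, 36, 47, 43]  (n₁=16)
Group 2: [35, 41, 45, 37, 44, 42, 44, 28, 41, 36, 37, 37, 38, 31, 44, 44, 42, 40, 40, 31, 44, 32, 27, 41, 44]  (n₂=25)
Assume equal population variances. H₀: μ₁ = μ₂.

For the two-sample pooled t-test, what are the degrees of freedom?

degrees of freedom = 39

df = n₁ + n₂ − 2 = 16 + 25 − 2 = 39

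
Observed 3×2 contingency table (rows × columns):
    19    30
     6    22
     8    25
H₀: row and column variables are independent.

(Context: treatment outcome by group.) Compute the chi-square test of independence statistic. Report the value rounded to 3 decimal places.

Row totals [49, 28, 33], col totals [33, 77], n=110
χ² = (19−14.70)²/14.70 + (30−34.30)²/34.30 + (6−8.40)²/8.40 + (22−19.60)²/19.60 + (8−9.90)²/9.90 + (25−23.10)²/23.10 = 3.2974
df = 2

test statistic = 3.297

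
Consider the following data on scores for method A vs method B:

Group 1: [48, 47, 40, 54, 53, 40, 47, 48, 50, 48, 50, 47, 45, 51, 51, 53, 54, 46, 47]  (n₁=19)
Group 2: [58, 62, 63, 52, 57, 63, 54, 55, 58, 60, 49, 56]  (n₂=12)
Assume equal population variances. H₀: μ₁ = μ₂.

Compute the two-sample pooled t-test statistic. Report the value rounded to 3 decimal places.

test statistic = -5.797

x̄₁=48.368, s₁=4.017, n₁=19
x̄₂=57.250, s₂=4.372, n₂=12
s_p² = [18·4.017² + 11·4.372²]/29 = 17.2645
SE = √(s_p²·(1/19+1/12)) = 1.5321
t = (48.368−57.250)/1.5321 = -5.7969
df = 29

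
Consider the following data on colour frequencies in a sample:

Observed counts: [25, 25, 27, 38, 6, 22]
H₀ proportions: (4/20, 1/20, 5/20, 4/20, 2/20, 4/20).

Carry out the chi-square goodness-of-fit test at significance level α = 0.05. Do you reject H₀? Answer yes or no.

reject H₀: yes

n = 143; E_i = n·p_i = [28.60, 7.15, 35.75, 28.60, 14.30, 28.60]
χ² = (25−28.60)²/28.60 + (25−7.15)²/7.15 + (27−35.75)²/35.75 + (38−28.60)²/28.60 + (6−14.30)²/14.30 + (22−28.60)²/28.60 = 56.5874
df = 5
p-value (upper-tail) = 0.00000
At α=0.05: p < α → reject H₀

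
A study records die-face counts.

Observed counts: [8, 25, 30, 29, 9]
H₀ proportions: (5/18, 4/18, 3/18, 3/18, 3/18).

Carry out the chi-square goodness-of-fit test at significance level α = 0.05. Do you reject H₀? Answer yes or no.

reject H₀: yes

n = 101; E_i = n·p_i = [28.06, 22.44, 16.83, 16.83, 16.83]
χ² = (8−28.06)²/28.06 + (25−22.44)²/22.44 + (30−16.83)²/16.83 + (29−16.83)²/16.83 + (9−16.83)²/16.83 = 37.3653
df = 4
p-value (upper-tail) = 0.00000
At α=0.05: p < α → reject H₀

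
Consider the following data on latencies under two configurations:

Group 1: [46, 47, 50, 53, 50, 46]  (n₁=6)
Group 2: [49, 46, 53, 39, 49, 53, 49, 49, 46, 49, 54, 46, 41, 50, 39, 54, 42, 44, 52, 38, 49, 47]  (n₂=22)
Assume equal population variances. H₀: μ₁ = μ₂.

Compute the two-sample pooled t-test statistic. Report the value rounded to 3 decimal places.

x̄₁=48.667, s₁=2.805, n₁=6
x̄₂=47.182, s₂=4.925, n₂=22
s_p² = [5·2.805² + 21·4.925²]/26 = 21.1002
SE = √(s_p²·(1/6+1/22)) = 2.1156
t = (48.667−47.182)/2.1156 = 0.7019
df = 26

test statistic = 0.702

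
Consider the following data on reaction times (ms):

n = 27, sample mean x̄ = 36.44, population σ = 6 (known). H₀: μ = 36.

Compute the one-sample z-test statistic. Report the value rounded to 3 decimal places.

test statistic = 0.381

SE = σ/√n = 6/√27 = 1.1547
z = (x̄−μ₀)/SE = (36.44−36)/1.1547 = 0.3811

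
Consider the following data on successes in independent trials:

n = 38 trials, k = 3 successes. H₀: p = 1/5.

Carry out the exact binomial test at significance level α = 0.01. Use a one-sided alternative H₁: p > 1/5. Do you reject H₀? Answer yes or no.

Exact binomial: n=38, k=3, p₀=1/5=0.2000
P(X≥3) from Σ C(n,i)·p₀^i·(1−p₀)^(n−i)
p-value (one-sided, H₁ greater) = 0.98869
At α=0.01: p ≥ α → fail to reject H₀

reject H₀: no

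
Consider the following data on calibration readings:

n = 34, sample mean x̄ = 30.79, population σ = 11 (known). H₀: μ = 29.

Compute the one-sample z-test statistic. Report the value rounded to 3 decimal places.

SE = σ/√n = 11/√34 = 1.8865
z = (x̄−μ₀)/SE = (30.79−29)/1.8865 = 0.9489

test statistic = 0.949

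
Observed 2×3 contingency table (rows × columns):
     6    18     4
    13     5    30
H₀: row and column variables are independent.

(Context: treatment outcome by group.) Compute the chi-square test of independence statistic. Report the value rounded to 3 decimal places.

Row totals [28, 48], col totals [19, 23, 34], n=76
χ² = (6−7.00)²/7.00 + (18−8.47)²/8.47 + (4−12.53)²/12.53 + (13−12.00)²/12.00 + (5−14.53)²/14.53 + (30−21.47)²/21.47 = 26.3723
df = 2

test statistic = 26.372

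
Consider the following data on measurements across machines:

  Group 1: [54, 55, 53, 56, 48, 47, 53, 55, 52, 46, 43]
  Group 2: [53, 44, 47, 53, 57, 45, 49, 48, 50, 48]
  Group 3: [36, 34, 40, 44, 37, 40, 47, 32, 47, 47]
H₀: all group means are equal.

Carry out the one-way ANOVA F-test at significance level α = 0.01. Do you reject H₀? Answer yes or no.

Group means [51.09, 49.40, 40.40], grand mean 47.097
SSB = Σnᵢ(x̄ᵢ−x̄)² = 677.001; SSW = ΣΣ(x−x̄ᵢ)² = 617.709
MSB = 677.001/2 = 338.5003; MSW = 617.709/28 = 22.0610
F = MSB/MSW = 15.3438
df = (2, 28)
p-value (upper-tail) = 0.00003
At α=0.01: p < α → reject H₀

reject H₀: yes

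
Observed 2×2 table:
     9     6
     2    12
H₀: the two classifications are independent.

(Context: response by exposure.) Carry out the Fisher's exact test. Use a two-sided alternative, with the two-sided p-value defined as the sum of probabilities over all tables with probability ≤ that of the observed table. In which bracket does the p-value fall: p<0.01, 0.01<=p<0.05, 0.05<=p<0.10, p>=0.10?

Margins: r₁=15, r₂=14, c₁=11, c₂=18, n=29
p_obs = C(15,9)·C(14,2)/C(29,11); sum pmf over tables with pmf ≤ p_obs
p-value (two-sided) = 0.02094
→ bracket: 0.01<=p<0.05

p-value bracket: 0.01<=p<0.05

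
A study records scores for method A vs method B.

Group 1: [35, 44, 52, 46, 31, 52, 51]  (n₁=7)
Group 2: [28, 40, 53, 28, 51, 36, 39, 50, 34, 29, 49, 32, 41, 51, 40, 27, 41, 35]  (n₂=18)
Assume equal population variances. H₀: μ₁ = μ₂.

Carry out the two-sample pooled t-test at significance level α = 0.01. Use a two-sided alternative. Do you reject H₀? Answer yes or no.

x̄₁=44.429, s₁=8.463, n₁=7
x̄₂=39.111, s₂=8.744, n₂=18
s_p² = [6·8.463² + 17·8.744²]/23 = 75.1953
SE = √(s_p²·(1/7+1/18)) = 3.8626
t = (44.429−39.111)/3.8626 = 1.3767
df = 23
p-value (two-sided) = 0.18187
At α=0.01: p ≥ α → fail to reject H₀

reject H₀: no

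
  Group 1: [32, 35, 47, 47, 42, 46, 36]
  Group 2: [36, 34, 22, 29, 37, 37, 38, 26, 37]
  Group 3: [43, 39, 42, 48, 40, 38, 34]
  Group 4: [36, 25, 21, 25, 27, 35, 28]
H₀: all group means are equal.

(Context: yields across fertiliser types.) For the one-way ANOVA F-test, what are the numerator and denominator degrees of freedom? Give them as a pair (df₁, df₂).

k = 4 groups, N = 30 total
df = (k−1, N−k) = (4−1, 30−4) = (3, 26)

degrees of freedom = [3, 26]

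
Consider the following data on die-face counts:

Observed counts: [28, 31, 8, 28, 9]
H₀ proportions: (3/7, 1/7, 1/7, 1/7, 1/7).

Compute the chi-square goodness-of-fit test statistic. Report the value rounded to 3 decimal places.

test statistic = 40.801

n = 104; E_i = n·p_i = [44.57, 14.86, 14.86, 14.86, 14.86]
χ² = (28−44.57)²/44.57 + (31−14.86)²/14.86 + (8−14.86)²/14.86 + (28−14.86)²/14.86 + (9−14.86)²/14.86 = 40.8013
df = 4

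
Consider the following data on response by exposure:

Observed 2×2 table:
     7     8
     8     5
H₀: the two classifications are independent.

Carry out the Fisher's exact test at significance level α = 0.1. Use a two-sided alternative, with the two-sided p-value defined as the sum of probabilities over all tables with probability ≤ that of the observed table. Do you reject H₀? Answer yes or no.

Margins: r₁=15, r₂=13, c₁=15, c₂=13, n=28
p_obs = C(15,7)·C(13,8)/C(28,15); sum pmf over tables with pmf ≤ p_obs
p-value (two-sided) = 0.47570
At α=0.1: p ≥ α → fail to reject H₀

reject H₀: no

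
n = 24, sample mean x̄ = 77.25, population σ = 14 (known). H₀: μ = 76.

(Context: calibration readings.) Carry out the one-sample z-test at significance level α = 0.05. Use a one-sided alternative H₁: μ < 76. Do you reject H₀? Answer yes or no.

SE = σ/√n = 14/√24 = 2.8577
z = (x̄−μ₀)/SE = (77.25−76)/2.8577 = 0.4374
p-value (one-sided, H₁ less) = 0.66909
At α=0.05: p ≥ α → fail to reject H₀

reject H₀: no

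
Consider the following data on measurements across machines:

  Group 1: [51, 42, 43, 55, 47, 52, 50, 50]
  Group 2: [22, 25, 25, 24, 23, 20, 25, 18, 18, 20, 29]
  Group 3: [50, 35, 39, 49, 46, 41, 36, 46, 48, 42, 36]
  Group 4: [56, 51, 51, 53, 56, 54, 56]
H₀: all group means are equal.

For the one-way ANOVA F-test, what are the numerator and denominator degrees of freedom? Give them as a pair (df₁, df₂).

k = 4 groups, N = 37 total
df = (k−1, N−k) = (4−1, 37−4) = (3, 33)

degrees of freedom = [3, 33]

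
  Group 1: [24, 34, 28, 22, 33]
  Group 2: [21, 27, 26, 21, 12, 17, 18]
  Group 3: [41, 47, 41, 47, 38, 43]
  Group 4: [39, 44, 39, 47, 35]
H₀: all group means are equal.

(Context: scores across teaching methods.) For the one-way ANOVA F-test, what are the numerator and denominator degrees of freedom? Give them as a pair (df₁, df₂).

degrees of freedom = [3, 19]

k = 4 groups, N = 23 total
df = (k−1, N−k) = (4−1, 23−4) = (3, 19)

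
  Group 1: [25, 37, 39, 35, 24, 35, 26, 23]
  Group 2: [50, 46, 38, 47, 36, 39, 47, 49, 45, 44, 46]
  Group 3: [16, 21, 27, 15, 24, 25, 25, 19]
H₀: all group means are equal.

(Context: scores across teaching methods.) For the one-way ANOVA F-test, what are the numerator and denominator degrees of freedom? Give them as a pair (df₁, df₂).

degrees of freedom = [2, 24]

k = 3 groups, N = 27 total
df = (k−1, N−k) = (3−1, 27−3) = (2, 24)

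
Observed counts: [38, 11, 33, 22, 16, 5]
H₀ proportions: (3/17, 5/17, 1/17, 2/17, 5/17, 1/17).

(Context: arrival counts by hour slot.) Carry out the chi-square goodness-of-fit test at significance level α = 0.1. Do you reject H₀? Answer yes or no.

n = 125; E_i = n·p_i = [22.06, 36.76, 7.35, 14.71, 36.76, 7.35]
χ² = (38−22.06)²/22.06 + (11−36.76)²/36.76 + (33−7.35)²/7.35 + (22−14.71)²/14.71 + (16−36.76)²/36.76 + (5−7.35)²/7.35 = 135.1317
df = 5
p-value (upper-tail) = 0.00000
At α=0.1: p < α → reject H₀

reject H₀: yes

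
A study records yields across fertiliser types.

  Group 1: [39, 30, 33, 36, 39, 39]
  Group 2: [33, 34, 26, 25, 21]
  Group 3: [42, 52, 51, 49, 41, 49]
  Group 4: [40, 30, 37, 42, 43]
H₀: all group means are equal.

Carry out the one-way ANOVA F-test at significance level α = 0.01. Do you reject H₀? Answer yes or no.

reject H₀: yes

Group means [36.00, 27.80, 47.33, 38.40], grand mean 37.773
SSB = Σnᵢ(x̄ᵢ−x̄)² = 1066.530; SSW = ΣΣ(x−x̄ᵢ)² = 413.333
MSB = 1066.530/3 = 355.5101; MSW = 413.333/18 = 22.9630
F = MSB/MSW = 15.4819
df = (3, 18)
p-value (upper-tail) = 0.00003
At α=0.01: p < α → reject H₀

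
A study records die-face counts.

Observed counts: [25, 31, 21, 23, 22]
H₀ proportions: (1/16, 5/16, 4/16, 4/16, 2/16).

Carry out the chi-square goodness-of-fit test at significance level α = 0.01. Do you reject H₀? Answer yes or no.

n = 122; E_i = n·p_i = [7.62, 38.12, 30.50, 30.50, 15.25]
χ² = (25−7.62)²/7.62 + (31−38.12)²/38.12 + (21−30.50)²/30.50 + (23−30.50)²/30.50 + (22−15.25)²/15.25 = 48.7148
df = 4
p-value (upper-tail) = 0.00000
At α=0.01: p < α → reject H₀

reject H₀: yes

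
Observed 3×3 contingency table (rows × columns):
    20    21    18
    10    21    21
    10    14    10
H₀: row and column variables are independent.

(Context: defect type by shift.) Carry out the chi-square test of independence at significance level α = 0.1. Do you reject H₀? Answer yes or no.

reject H₀: no

Row totals [59, 52, 34], col totals [40, 56, 49], n=145
χ² = (20−16.28)²/16.28 + (21−22.79)²/22.79 + (18−19.94)²/19.94 + (10−14.34)²/14.34 + (21−20.08)²/20.08 + (21−17.57)²/17.57 + (10−9.38)²/9.38 + (14−13.13)²/13.13 + (10−11.49)²/11.49 = 3.4987
df = 4
p-value (upper-tail) = 0.47808
At α=0.1: p ≥ α → fail to reject H₀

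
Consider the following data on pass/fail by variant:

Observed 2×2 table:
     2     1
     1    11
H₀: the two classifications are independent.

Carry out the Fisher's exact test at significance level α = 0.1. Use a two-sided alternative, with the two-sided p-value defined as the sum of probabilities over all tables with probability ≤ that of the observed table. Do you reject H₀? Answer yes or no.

Margins: r₁=3, r₂=12, c₁=3, c₂=12, n=15
p_obs = C(3,2)·C(12,1)/C(15,3); sum pmf over tables with pmf ≤ p_obs
p-value (two-sided) = 0.08132
At α=0.1: p < α → reject H₀

reject H₀: yes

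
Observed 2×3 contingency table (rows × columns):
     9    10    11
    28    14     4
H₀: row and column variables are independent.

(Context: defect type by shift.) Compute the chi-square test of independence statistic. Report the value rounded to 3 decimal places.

test statistic = 10.800

Row totals [30, 46], col totals [37, 24, 15], n=76
χ² = (9−14.61)²/14.61 + (10−9.47)²/9.47 + (11−5.92)²/5.92 + (28−22.39)²/22.39 + (14−14.53)²/14.53 + (4−9.08)²/9.08 = 10.8004
df = 2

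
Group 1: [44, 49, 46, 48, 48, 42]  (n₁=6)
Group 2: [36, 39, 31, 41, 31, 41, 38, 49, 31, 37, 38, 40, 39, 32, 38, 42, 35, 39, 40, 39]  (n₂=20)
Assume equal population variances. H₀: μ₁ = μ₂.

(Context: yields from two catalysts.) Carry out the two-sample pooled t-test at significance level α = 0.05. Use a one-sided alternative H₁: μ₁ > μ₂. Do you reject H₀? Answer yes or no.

reject H₀: yes

x̄₁=46.167, s₁=2.714, n₁=6
x̄₂=37.800, s₂=4.372, n₂=20
s_p² = [5·2.714² + 19·4.372²]/24 = 16.6681
SE = √(s_p²·(1/6+1/20)) = 1.9004
t = (46.167−37.800)/1.9004 = 4.4026
df = 24
p-value (one-sided, H₁ greater) = 0.00009
At α=0.05: p < α → reject H₀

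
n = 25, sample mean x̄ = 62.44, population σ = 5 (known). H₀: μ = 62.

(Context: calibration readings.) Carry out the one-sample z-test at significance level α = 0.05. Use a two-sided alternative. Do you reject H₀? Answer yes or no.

reject H₀: no

SE = σ/√n = 5/√25 = 1.0000
z = (x̄−μ₀)/SE = (62.44−62)/1.0000 = 0.4400
p-value (two-sided) = 0.65994
At α=0.05: p ≥ α → fail to reject H₀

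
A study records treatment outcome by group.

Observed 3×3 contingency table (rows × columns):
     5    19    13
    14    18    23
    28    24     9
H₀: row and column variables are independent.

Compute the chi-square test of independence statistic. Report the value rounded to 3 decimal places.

test statistic = 18.317

Row totals [37, 55, 61], col totals [47, 61, 45], n=153
χ² = (5−11.37)²/11.37 + (19−14.75)²/14.75 + (13−10.88)²/10.88 + (14−16.90)²/16.90 + (18−21.93)²/21.93 + (23−16.18)²/16.18 + (28−18.74)²/18.74 + (24−24.32)²/24.32 + (9−17.94)²/17.94 = 18.3169
df = 4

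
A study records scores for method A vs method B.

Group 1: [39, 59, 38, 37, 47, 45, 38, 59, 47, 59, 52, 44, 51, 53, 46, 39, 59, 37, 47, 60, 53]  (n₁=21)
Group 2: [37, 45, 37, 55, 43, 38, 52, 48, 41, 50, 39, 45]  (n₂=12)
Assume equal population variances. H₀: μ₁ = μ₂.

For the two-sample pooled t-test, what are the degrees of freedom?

degrees of freedom = 31

df = n₁ + n₂ − 2 = 21 + 12 − 2 = 31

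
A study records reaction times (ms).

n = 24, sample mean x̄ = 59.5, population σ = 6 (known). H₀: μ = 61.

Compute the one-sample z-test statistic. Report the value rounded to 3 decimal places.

test statistic = -1.225

SE = σ/√n = 6/√24 = 1.2247
z = (x̄−μ₀)/SE = (59.5−61)/1.2247 = -1.2247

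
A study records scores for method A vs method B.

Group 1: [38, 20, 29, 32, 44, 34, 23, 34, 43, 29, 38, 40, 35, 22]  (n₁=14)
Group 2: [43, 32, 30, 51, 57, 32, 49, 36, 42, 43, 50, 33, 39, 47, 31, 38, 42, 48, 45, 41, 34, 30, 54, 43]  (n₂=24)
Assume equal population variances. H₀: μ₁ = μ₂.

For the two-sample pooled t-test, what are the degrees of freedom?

degrees of freedom = 36

df = n₁ + n₂ − 2 = 14 + 24 − 2 = 36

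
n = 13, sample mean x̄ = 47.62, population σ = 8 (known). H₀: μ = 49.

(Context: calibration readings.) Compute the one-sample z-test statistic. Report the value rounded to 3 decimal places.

SE = σ/√n = 8/√13 = 2.2188
z = (x̄−μ₀)/SE = (47.62−49)/2.2188 = -0.6220

test statistic = -0.622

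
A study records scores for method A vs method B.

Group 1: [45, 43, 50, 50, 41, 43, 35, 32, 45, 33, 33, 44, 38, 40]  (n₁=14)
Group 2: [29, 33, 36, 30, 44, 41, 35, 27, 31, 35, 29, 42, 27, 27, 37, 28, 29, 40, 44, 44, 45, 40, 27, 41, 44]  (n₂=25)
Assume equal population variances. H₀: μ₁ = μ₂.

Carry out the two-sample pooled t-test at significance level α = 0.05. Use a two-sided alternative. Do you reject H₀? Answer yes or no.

reject H₀: yes

x̄₁=40.857, s₁=5.985, n₁=14
x̄₂=35.400, s₂=6.627, n₂=25
s_p² = [13·5.985² + 24·6.627²]/37 = 41.0734
SE = √(s_p²·(1/14+1/25)) = 2.1393
t = (40.857−35.400)/2.1393 = 2.5509
df = 37
p-value (two-sided) = 0.01502
At α=0.05: p < α → reject H₀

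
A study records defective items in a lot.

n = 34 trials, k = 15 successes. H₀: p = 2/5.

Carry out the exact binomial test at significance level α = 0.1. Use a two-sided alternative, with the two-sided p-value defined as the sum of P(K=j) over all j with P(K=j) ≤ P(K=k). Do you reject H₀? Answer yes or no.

reject H₀: no

Exact binomial: n=34, k=15, p₀=2/5=0.4000
P(X=j) = C(n,j)·p₀^j·(1−p₀)^(n−j); p = Σ P(X=j) over j with P(X=j) ≤ P(X=15)
p-value (two-sided) = 0.72677
At α=0.1: p ≥ α → fail to reject H₀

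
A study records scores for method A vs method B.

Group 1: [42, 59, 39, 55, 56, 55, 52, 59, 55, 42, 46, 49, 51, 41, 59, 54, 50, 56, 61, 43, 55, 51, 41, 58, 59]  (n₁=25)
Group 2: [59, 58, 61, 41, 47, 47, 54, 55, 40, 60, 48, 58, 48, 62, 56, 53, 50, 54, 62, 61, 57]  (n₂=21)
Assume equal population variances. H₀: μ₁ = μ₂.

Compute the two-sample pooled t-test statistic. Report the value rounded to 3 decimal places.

x̄₁=51.520, s₁=6.838, n₁=25
x̄₂=53.857, s₂=6.650, n₂=21
s_p² = [24·6.838² + 20·6.650²]/44 = 45.6094
SE = √(s_p²·(1/25+1/21)) = 1.9991
t = (51.520−53.857)/1.9991 = -1.1691
df = 44

test statistic = -1.169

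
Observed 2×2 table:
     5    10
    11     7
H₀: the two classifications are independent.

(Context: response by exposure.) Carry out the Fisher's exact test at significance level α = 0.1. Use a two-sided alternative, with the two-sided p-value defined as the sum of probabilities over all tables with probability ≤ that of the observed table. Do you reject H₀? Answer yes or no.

reject H₀: no

Margins: r₁=15, r₂=18, c₁=16, c₂=17, n=33
p_obs = C(15,5)·C(18,11)/C(33,16); sum pmf over tables with pmf ≤ p_obs
p-value (two-sided) = 0.16632
At α=0.1: p ≥ α → fail to reject H₀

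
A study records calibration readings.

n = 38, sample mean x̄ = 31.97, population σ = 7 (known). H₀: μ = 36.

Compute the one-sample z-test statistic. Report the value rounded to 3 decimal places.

test statistic = -3.549

SE = σ/√n = 7/√38 = 1.1355
z = (x̄−μ₀)/SE = (31.97−36)/1.1355 = -3.5489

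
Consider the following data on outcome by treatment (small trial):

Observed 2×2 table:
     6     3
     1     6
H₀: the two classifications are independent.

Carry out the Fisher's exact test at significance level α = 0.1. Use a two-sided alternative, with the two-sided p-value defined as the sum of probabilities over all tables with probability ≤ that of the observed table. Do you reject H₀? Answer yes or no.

Margins: r₁=9, r₂=7, c₁=7, c₂=9, n=16
p_obs = C(9,6)·C(7,1)/C(16,7); sum pmf over tables with pmf ≤ p_obs
p-value (two-sided) = 0.06014
At α=0.1: p < α → reject H₀

reject H₀: yes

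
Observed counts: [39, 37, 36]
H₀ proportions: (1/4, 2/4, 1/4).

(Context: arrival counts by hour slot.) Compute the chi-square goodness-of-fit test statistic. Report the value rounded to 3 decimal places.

n = 112; E_i = n·p_i = [28.00, 56.00, 28.00]
χ² = (39−28.00)²/28.00 + (37−56.00)²/56.00 + (36−28.00)²/28.00 = 13.0536
df = 2

test statistic = 13.054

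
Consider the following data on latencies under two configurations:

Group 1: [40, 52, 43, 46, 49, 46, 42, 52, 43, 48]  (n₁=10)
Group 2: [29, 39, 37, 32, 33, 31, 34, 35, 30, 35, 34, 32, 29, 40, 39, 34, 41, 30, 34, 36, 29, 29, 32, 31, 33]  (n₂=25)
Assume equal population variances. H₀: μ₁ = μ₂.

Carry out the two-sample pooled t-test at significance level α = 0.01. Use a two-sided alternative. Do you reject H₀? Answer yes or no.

x̄₁=46.100, s₁=4.149, n₁=10
x̄₂=33.520, s₂=3.584, n₂=25
s_p² = [9·4.149² + 24·3.584²]/33 = 14.0345
SE = √(s_p²·(1/10+1/25)) = 1.4017
t = (46.100−33.520)/1.4017 = 8.9746
df = 33
p-value (two-sided) = 0.00000
At α=0.01: p < α → reject H₀

reject H₀: yes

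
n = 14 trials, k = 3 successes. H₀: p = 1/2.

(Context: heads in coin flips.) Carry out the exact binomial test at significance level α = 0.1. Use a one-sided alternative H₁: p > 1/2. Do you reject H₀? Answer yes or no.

reject H₀: no

Exact binomial: n=14, k=3, p₀=1/2=0.5000
P(X≥3) from Σ C(n,i)·p₀^i·(1−p₀)^(n−i)
p-value (one-sided, H₁ greater) = 0.99353
At α=0.1: p ≥ α → fail to reject H₀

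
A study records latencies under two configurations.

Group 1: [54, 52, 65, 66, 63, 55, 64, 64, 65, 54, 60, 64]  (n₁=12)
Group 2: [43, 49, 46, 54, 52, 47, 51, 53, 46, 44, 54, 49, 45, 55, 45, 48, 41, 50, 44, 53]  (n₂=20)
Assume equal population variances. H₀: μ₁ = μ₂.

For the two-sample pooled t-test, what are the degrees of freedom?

degrees of freedom = 30

df = n₁ + n₂ − 2 = 12 + 20 − 2 = 30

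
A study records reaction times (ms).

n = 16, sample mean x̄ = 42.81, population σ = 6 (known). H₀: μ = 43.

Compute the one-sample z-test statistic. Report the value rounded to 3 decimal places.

SE = σ/√n = 6/√16 = 1.5000
z = (x̄−μ₀)/SE = (42.81−43)/1.5000 = -0.1267

test statistic = -0.127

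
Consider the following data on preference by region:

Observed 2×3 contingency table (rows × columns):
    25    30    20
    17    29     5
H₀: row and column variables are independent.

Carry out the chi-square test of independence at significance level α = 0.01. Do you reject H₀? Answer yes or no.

Row totals [75, 51], col totals [42, 59, 25], n=126
χ² = (25−25.00)²/25.00 + (30−35.12)²/35.12 + (20−14.88)²/14.88 + (17−17.00)²/17.00 + (29−23.88)²/23.88 + (5−10.12)²/10.12 = 6.1941
df = 2
p-value (upper-tail) = 0.04518
At α=0.01: p ≥ α → fail to reject H₀

reject H₀: no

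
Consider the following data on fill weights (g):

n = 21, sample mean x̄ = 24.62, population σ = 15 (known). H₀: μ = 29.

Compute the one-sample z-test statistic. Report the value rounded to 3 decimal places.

SE = σ/√n = 15/√21 = 3.2733
z = (x̄−μ₀)/SE = (24.62−29)/3.2733 = -1.3381

test statistic = -1.338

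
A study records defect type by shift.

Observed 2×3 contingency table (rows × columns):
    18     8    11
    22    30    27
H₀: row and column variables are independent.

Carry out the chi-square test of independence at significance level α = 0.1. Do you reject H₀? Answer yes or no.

reject H₀: yes

Row totals [37, 79], col totals [40, 38, 38], n=116
χ² = (18−12.76)²/12.76 + (8−12.12)²/12.12 + (11−12.12)²/12.12 + (22−27.24)²/27.24 + (30−25.88)²/25.88 + (27−25.88)²/25.88 = 5.3709
df = 2
p-value (upper-tail) = 0.06819
At α=0.1: p < α → reject H₀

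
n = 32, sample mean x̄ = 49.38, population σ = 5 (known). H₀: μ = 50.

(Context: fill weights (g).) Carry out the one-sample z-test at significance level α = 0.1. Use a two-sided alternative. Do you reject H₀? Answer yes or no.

SE = σ/√n = 5/√32 = 0.8839
z = (x̄−μ₀)/SE = (49.38−50)/0.8839 = -0.7014
p-value (two-sided) = 0.48302
At α=0.1: p ≥ α → fail to reject H₀

reject H₀: no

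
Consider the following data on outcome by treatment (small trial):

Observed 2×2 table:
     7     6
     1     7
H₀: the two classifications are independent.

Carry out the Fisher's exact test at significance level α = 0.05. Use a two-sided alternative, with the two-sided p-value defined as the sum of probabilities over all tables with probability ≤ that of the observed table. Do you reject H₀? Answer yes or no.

reject H₀: no

Margins: r₁=13, r₂=8, c₁=8, c₂=13, n=21
p_obs = C(13,7)·C(8,1)/C(21,8); sum pmf over tables with pmf ≤ p_obs
p-value (two-sided) = 0.08504
At α=0.05: p ≥ α → fail to reject H₀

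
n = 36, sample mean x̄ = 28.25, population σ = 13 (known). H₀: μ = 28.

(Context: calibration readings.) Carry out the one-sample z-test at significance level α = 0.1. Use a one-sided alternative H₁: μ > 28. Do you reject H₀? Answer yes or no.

reject H₀: no

SE = σ/√n = 13/√36 = 2.1667
z = (x̄−μ₀)/SE = (28.25−28)/2.1667 = 0.1154
p-value (one-sided, H₁ greater) = 0.45407
At α=0.1: p ≥ α → fail to reject H₀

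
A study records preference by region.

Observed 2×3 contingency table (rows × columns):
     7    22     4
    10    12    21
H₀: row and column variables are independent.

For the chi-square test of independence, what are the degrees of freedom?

degrees of freedom = 2

df = (r−1)(c−1) = (2−1)·(3−1) = 2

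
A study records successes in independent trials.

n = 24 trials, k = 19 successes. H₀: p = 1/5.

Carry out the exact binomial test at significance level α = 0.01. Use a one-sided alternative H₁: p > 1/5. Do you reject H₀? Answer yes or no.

Exact binomial: n=24, k=19, p₀=1/5=0.2000
P(X≥19) from Σ C(n,i)·p₀^i·(1−p₀)^(n−i)
p-value (one-sided, H₁ greater) = 0.00000
At α=0.01: p < α → reject H₀

reject H₀: yes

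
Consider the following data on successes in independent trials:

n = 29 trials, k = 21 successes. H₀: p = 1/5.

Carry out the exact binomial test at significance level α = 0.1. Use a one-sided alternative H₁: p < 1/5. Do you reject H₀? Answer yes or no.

reject H₀: no

Exact binomial: n=29, k=21, p₀=1/5=0.2000
P(X≤21) from Σ C(n,i)·p₀^i·(1−p₀)^(n−i)
p-value (one-sided, H₁ less) = 1.00000
At α=0.1: p ≥ α → fail to reject H₀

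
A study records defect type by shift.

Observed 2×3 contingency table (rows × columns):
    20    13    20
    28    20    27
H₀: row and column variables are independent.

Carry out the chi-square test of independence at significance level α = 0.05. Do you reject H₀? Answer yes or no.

reject H₀: no

Row totals [53, 75], col totals [48, 33, 47], n=128
χ² = (20−19.88)²/19.88 + (13−13.66)²/13.66 + (20−19.46)²/19.46 + (28−28.12)²/28.12 + (20−19.34)²/19.34 + (27−27.54)²/27.54 = 0.0819
df = 2
p-value (upper-tail) = 0.95987
At α=0.05: p ≥ α → fail to reject H₀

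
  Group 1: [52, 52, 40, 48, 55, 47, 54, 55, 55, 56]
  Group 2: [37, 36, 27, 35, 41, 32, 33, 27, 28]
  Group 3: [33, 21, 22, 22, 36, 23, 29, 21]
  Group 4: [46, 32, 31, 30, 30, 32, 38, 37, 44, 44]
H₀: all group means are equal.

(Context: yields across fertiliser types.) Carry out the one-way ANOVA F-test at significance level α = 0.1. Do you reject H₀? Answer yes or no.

reject H₀: yes

Group means [51.40, 32.89, 25.88, 36.40], grand mean 37.324
SSB = Σnᵢ(x̄ᵢ−x̄)² = 3215.544; SSW = ΣΣ(x−x̄ᵢ)² = 1028.564
MSB = 3215.544/3 = 1071.8481; MSW = 1028.564/33 = 31.1686
F = MSB/MSW = 34.3887
df = (3, 33)
p-value (upper-tail) = 0.00000
At α=0.1: p < α → reject H₀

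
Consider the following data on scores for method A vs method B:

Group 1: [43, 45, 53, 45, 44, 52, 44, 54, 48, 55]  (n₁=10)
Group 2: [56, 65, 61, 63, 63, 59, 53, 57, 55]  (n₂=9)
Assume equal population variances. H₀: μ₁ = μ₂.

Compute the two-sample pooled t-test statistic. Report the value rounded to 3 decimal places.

x̄₁=48.300, s₁=4.715, n₁=10
x̄₂=59.111, s₂=4.137, n₂=9
s_p² = [9·4.715² + 8·4.137²]/17 = 19.8229
SE = √(s_p²·(1/10+1/9)) = 2.0457
t = (48.300−59.111)/2.0457 = -5.2848
df = 17

test statistic = -5.285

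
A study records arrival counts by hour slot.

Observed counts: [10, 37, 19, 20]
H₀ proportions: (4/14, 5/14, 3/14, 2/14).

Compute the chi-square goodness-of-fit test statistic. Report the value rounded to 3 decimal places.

n = 86; E_i = n·p_i = [24.57, 30.71, 18.43, 12.29]
χ² = (10−24.57)²/24.57 + (37−30.71)²/30.71 + (19−18.43)²/18.43 + (20−12.29)²/12.29 = 14.7891
df = 3

test statistic = 14.789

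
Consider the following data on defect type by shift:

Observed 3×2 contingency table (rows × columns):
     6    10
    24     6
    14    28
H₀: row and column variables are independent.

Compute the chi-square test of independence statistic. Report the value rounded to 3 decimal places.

test statistic = 16.467

Row totals [16, 30, 42], col totals [44, 44], n=88
χ² = (6−8.00)²/8.00 + (10−8.00)²/8.00 + (24−15.00)²/15.00 + (6−15.00)²/15.00 + (14−21.00)²/21.00 + (28−21.00)²/21.00 = 16.4667
df = 2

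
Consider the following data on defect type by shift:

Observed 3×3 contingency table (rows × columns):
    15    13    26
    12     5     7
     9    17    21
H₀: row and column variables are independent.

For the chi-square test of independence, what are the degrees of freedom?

degrees of freedom = 4

df = (r−1)(c−1) = (3−1)·(3−1) = 4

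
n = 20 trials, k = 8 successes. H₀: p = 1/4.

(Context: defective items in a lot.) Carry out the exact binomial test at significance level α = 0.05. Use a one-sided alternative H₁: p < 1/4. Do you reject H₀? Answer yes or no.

Exact binomial: n=20, k=8, p₀=1/4=0.2500
P(X≤8) from Σ C(n,i)·p₀^i·(1−p₀)^(n−i)
p-value (one-sided, H₁ less) = 0.95907
At α=0.05: p ≥ α → fail to reject H₀

reject H₀: no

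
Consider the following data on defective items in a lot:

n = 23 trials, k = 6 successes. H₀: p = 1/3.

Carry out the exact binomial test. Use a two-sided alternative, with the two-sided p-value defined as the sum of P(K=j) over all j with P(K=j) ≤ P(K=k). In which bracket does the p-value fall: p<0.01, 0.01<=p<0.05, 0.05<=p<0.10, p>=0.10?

p-value bracket: p>=0.10

Exact binomial: n=23, k=6, p₀=1/3=0.3333
P(X=j) = C(n,j)·p₀^j·(1−p₀)^(n−j); p = Σ P(X=j) over j with P(X=j) ≤ P(X=6)
p-value (two-sided) = 0.51646
→ bracket: p>=0.10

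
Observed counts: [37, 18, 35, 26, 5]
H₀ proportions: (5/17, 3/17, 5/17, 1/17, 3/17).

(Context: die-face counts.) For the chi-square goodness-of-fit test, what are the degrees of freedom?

df = k − 1 = 5 − 1 = 4

degrees of freedom = 4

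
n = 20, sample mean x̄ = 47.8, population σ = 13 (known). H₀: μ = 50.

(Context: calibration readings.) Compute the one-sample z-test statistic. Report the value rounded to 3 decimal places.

SE = σ/√n = 13/√20 = 2.9069
z = (x̄−μ₀)/SE = (47.8−50)/2.9069 = -0.7568

test statistic = -0.757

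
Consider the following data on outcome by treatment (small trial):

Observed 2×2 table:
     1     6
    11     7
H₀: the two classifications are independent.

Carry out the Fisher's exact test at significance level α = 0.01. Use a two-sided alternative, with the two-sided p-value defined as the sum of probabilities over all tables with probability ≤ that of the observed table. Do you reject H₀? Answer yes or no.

reject H₀: no

Margins: r₁=7, r₂=18, c₁=12, c₂=13, n=25
p_obs = C(7,1)·C(18,11)/C(25,12); sum pmf over tables with pmf ≤ p_obs
p-value (two-sided) = 0.07304
At α=0.01: p ≥ α → fail to reject H₀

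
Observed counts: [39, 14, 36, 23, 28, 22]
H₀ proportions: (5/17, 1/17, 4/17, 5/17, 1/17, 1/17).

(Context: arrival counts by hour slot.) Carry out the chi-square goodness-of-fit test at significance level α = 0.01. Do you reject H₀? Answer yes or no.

n = 162; E_i = n·p_i = [47.65, 9.53, 38.12, 47.65, 9.53, 9.53]
χ² = (39−47.65)²/47.65 + (14−9.53)²/9.53 + (36−38.12)²/38.12 + (23−47.65)²/47.65 + (28−9.53)²/9.53 + (22−9.53)²/9.53 = 68.6543
df = 5
p-value (upper-tail) = 0.00000
At α=0.01: p < α → reject H₀

reject H₀: yes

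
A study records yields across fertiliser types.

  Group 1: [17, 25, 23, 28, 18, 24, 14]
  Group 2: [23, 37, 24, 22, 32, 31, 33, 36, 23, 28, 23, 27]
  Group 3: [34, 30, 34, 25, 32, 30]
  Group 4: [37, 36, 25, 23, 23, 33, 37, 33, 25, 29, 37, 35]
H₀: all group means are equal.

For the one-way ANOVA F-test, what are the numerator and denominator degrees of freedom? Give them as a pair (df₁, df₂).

k = 4 groups, N = 37 total
df = (k−1, N−k) = (4−1, 37−4) = (3, 33)

degrees of freedom = [3, 33]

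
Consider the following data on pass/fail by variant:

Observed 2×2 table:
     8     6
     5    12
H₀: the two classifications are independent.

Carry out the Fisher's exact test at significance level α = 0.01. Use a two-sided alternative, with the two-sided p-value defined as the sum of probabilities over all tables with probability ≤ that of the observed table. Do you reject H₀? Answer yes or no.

Margins: r₁=14, r₂=17, c₁=13, c₂=18, n=31
p_obs = C(14,8)·C(17,5)/C(31,13); sum pmf over tables with pmf ≤ p_obs
p-value (two-sided) = 0.15696
At α=0.01: p ≥ α → fail to reject H₀

reject H₀: no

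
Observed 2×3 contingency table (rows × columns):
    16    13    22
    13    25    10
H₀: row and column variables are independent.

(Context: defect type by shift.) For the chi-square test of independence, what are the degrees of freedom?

df = (r−1)(c−1) = (2−1)·(3−1) = 2

degrees of freedom = 2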